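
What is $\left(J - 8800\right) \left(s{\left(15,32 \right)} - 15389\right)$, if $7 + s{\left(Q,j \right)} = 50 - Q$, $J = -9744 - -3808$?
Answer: $226359696$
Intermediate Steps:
$J = -5936$ ($J = -9744 + 3808 = -5936$)
$s{\left(Q,j \right)} = 43 - Q$ ($s{\left(Q,j \right)} = -7 - \left(-50 + Q\right) = 43 - Q$)
$\left(J - 8800\right) \left(s{\left(15,32 \right)} - 15389\right) = \left(-5936 - 8800\right) \left(\left(43 - 15\right) - 15389\right) = - 14736 \left(28 - 15389\right) = \left(-14736\right) \left(-15361\right) = 226359696$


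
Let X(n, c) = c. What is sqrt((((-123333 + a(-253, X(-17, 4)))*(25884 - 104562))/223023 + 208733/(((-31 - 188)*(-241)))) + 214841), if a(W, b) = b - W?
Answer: 2*sqrt(993990994720906836678846)/3923643639 ≈ 508.20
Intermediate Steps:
sqrt((((-123333 + a(-253, X(-17, 4)))*(25884 - 104562))/223023 + 208733/(((-31 - 188)*(-241)))) + 214841) = sqrt((((-123333 + (4 - 1*(-253)))*(25884 - 104562))/223023 + 208733/(((-31 - 188)*(-241)))) + 214841) = sqrt((((-123333 + (4 + 253))*(-78678))*(1/223023) + 208733/((-219*(-241)))) + 214841) = sqrt((((-123333 + 257)*(-78678))*(1/223023) + 208733/52779) + 214841) = sqrt((-123076*(-78678)*(1/223023) + 208733*(1/52779)) + 214841) = sqrt((9683373528*(1/223023) + 208733/52779) + 214841) = sqrt((3227791176/74341 + 208733/52779) + 214841) = sqrt(170375107898057/3923643639 + 214841) = sqrt(1013334630944456/3923643639) = 2*sqrt(993990994720906836678846)/3923643639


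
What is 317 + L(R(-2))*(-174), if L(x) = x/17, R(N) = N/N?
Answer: 5215/17 ≈ 306.76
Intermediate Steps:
R(N) = 1
L(x) = x/17 (L(x) = x*(1/17) = x/17)
317 + L(R(-2))*(-174) = 317 + ((1/17)*1)*(-174) = 317 + (1/17)*(-174) = 317 - 174/17 = 5215/17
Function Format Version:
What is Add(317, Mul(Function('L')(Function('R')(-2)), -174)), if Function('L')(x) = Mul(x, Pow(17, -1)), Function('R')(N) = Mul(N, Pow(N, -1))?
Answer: Rational(5215, 17) ≈ 306.76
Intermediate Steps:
Function('R')(N) = 1
Function('L')(x) = Mul(Rational(1, 17), x) (Function('L')(x) = Mul(x, Rational(1, 17)) = Mul(Rational(1, 17), x))
Add(317, Mul(Function('L')(Function('R')(-2)), -174)) = Add(317, Mul(Mul(Rational(1, 17), 1), -174)) = Add(317, Mul(Rational(1, 17), -174)) = Add(317, Rational(-174, 17)) = Rational(5215, 17)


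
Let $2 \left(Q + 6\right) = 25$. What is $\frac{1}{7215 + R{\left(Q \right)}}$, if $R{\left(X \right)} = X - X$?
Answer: $\frac{1}{7215} \approx 0.0001386$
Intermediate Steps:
$Q = \frac{13}{2}$ ($Q = -6 + \frac{1}{2} \cdot 25 = -6 + \frac{25}{2} = \frac{13}{2} \approx 6.5$)
$R{\left(X \right)} = 0$
$\frac{1}{7215 + R{\left(Q \right)}} = \frac{1}{7215 + 0} = \frac{1}{7215}$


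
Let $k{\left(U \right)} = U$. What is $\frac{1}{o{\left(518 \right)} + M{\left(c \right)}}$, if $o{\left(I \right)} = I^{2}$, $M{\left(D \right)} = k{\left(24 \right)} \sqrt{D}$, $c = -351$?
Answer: $\frac{67081}{17999492788} - \frac{9 i \sqrt{39}}{8999746394} \approx 3.7268 \cdot 10^{-6} - 6.2452 \cdot 10^{-9} i$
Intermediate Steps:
$M{\left(D \right)} = 24 \sqrt{D}$
$\frac{1}{o{\left(518 \right)} + M{\left(c \right)}} = \frac{1}{518^{2} + 24 \sqrt{-351}} = \frac{1}{268324 + 24 \cdot 3 i \sqrt{39}} = \frac{1}{268324 + 72 i \sqrt{39}}$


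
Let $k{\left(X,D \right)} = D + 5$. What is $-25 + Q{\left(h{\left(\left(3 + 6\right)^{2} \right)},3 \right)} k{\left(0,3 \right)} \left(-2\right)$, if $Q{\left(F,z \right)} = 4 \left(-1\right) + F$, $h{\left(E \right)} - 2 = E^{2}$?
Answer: $-104969$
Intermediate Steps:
$k{\left(X,D \right)} = 5 + D$
$h{\left(E \right)} = 2 + E^{2}$
$Q{\left(F,z \right)} = -4 + F$
$-25 + Q{\left(h{\left(\left(3 + 6\right)^{2} \right)},3 \right)} k{\left(0,3 \right)} \left(-2\right) = -25 + \left(-4 + \left(2 + \left(\left(3 + 6\right)^{2}\right)^{2}\right)\right) \left(5 + 3\right) \left(-2\right) = -25 + \left(-4 + \left(2 + \left(9^{2}\right)^{2}\right)\right) 8 \left(-2\right) = -25 + \left(-4 + \left(2 + 81^{2}\right)\right) \left(-16\right) = -25 + \left(-4 + \left(2 + 6561\right)\right) \left(-16\right) = -25 + \left(-4 + 6563\right) \left(-16\right) = -25 + 6559 \left(-16\right) = -25 - 104944 = -104969$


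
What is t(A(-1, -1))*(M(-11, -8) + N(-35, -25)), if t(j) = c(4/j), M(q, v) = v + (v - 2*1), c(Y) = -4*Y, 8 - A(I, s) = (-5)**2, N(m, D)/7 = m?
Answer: -4208/17 ≈ -247.53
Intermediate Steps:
N(m, D) = 7*m
A(I, s) = -17 (A(I, s) = 8 - 1*(-5)**2 = 8 - 1*25 = 8 - 25 = -17)
M(q, v) = -2 + 2*v (M(q, v) = v + (v - 2) = v + (-2 + v) = -2 + 2*v)
t(j) = -16/j
t(A(-1, -1))*(M(-11, -8) + N(-35, -25)) = (-16/(-17))*((-2 + 2*(-8)) + 7*(-35)) = (-16*(-1/17))*((-2 - 16) - 245) = 16*(-18 - 245)/17 = (16/17)*(-263) = -4208/17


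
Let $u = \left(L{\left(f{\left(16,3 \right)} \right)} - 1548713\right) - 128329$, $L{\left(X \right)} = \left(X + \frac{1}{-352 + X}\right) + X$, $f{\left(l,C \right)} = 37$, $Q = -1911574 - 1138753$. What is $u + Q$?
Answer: $- \frac{1489097926}{315} \approx -4.7273 \cdot 10^{6}$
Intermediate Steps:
$Q = -3050327$
$L{\left(X \right)} = \frac{1}{-352 + X} + 2 X$
$u = - \frac{528244921}{315}$ ($u = \left(\frac{1 - 26048 + 2 \cdot 37^{2}}{-352 + 37} - 1548713\right) - 128329 = \left(\frac{1 - 26048 + 2 \cdot 1369}{-315} - 1548713\right) - 128329 = \left(- \frac{1 - 26048 + 2738}{315} - 1548713\right) - 128329 = \left(\left(- \frac{1}{315}\right) \left(-23309\right) - 1548713\right) - 128329 = \left(\frac{23309}{315} - 1548713\right) - 128329 = - \frac{487821286}{315} - 128329 = - \frac{528244921}{315} \approx -1.677 \cdot 10^{6}$)
$u + Q = - \frac{528244921}{315} - 3050327 = - \frac{1489097926}{315}$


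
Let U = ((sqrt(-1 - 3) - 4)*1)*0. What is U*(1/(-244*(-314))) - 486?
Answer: -486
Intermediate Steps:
U = 0 (U = ((sqrt(-4) - 4)*1)*0 = ((2*I - 4)*1)*0 = ((-4 + 2*I)*1)*0 = (-4 + 2*I)*0 = 0)
U*(1/(-244*(-314))) - 486 = 0*(1/(-244*(-314))) - 486 = 0*(-1/244*(-1/314)) - 486 = 0*(1/76616) - 486 = 0 - 486 = -486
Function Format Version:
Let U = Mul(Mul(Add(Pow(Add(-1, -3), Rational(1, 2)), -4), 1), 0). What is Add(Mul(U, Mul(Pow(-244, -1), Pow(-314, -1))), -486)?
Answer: -486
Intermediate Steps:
U = 0 (U = Mul(Mul(Add(Pow(-4, Rational(1, 2)), -4), 1), 0) = Mul(Mul(Add(Mul(2, I), -4), 1), 0) = Mul(Mul(Add(-4, Mul(2, I)), 1), 0) = Mul(Add(-4, Mul(2, I)), 0) = 0)
Add(Mul(U, Mul(Pow(-244, -1), Pow(-314, -1))), -486) = Add(Mul(0, Mul(Pow(-244, -1), Pow(-314, -1))), -486) = Add(Mul(0, Mul(Rational(-1, 244), Rational(-1, 314))), -486) = Add(Mul(0, Rational(1, 76616)), -486) = Add(0, -486) = -486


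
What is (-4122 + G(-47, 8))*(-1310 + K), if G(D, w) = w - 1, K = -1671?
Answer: 12266815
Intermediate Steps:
G(D, w) = -1 + w
(-4122 + G(-47, 8))*(-1310 + K) = (-4122 + (-1 + 8))*(-1310 - 1671) = (-4122 + 7)*(-2981) = -4115*(-2981) = 12266815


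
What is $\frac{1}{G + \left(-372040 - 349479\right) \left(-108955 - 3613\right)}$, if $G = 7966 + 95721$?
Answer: $\frac{1}{81220054479} \approx 1.2312 \cdot 10^{-11}$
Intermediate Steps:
$G = 103687$
$\frac{1}{G + \left(-372040 - 349479\right) \left(-108955 - 3613\right)} = \frac{1}{103687 + \left(-372040 - 349479\right) \left(-108955 - 3613\right)} = \frac{1}{103687 - -81219950792} = \frac{1}{103687 + 81219950792} = \frac{1}{81220054479}$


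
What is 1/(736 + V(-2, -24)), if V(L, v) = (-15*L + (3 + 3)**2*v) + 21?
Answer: -1/77 ≈ -0.012987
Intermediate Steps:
V(L, v) = 21 - 15*L + 36*v (V(L, v) = (-15*L + 6**2*v) + 21 = (-15*L + 36*v) + 21 = 21 - 15*L + 36*v)
1/(736 + V(-2, -24)) = 1/(736 + (21 - 15*(-2) + 36*(-24))) = 1/(736 + (21 + 30 - 864)) = 1/(736 - 813) = 1/(-77) = -1/77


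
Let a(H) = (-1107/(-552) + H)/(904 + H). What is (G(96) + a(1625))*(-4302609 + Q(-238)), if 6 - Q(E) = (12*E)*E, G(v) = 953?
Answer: -736994002896329/155112 ≈ -4.7514e+9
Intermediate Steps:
a(H) = (369/184 + H)/(904 + H) (a(H) = (-1107*(-1/552) + H)/(904 + H) = (369/184 + H)/(904 + H))
Q(E) = 6 - 12*E² (Q(E) = 6 - 12*E*E = 6 - 12*E²)
(G(96) + a(1625))*(-4302609 + Q(-238)) = (953 + (369/184 + 1625)/(904 + 1625))*(-4302609 + (6 - 12*(-238)²)) = (953 + (299369/184)/2529)*(-4302609 + (6 - 12*56644)) = (953 + (1/2529)*(299369/184))*(-4302609 + (6 - 679728)) = (953 + 299369/465336)*(-4302609 - 679722) = (443764577/465336)*(-4982331) = -736994002896329/155112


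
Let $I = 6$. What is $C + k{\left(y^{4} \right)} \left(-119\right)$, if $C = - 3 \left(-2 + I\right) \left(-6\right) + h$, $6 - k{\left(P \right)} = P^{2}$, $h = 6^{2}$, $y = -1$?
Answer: $-487$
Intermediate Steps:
$h = 36$
$k{\left(P \right)} = 6 - P^{2}$
$C = 108$ ($C = - 3 \left(-2 + 6\right) \left(-6\right) + 36 = \left(-3\right) 4 \left(-6\right) + 36 = \left(-12\right) \left(-6\right) + 36 = 72 + 36 = 108$)
$C + k{\left(y^{4} \right)} \left(-119\right) = 108 + \left(6 - \left(\left(-1\right)^{4}\right)^{2}\right) \left(-119\right) = 108 + \left(6 - 1^{2}\right) \left(-119\right) = 108 + \left(6 - 1\right) \left(-119\right) = 108 + 5 \left(-119\right) = 108 - 595 = -487$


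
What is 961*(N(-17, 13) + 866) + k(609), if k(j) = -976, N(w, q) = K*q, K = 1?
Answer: 843743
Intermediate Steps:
N(w, q) = q (N(w, q) = 1*q = q)
961*(N(-17, 13) + 866) + k(609) = 961*(13 + 866) - 976 = 961*879 - 976 = 844719 - 976 = 843743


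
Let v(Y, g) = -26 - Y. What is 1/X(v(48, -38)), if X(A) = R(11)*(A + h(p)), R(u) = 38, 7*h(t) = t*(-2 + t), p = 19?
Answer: -7/7410 ≈ -0.00094467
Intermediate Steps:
h(t) = t*(-2 + t)/7 (h(t) = (t*(-2 + t))/7 = t*(-2 + t)/7)
X(A) = 12274/7 + 38*A (X(A) = 38*(A + (⅐)*19*(-2 + 19)) = 38*(A + (⅐)*19*17) = 38*(A + 323/7) = 38*(323/7 + A) = 12274/7 + 38*A)
1/X(v(48, -38)) = 1/(12274/7 + 38*(-26 - 1*48)) = 1/(12274/7 + 38*(-26 - 48)) = 1/(12274/7 + 38*(-74)) = 1/(12274/7 - 2812) = 1/(-7410/7) = -7/7410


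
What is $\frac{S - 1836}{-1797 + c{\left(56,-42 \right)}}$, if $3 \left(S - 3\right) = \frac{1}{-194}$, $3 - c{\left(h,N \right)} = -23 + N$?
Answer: $\frac{152401}{143754} \approx 1.0602$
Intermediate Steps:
$c{\left(h,N \right)} = 26 - N$ ($c{\left(h,N \right)} = 3 - \left(-23 + N\right) = 26 - N$)
$S = \frac{1745}{582}$ ($S = 3 + \frac{1}{3 \left(-194\right)} = 3 + \frac{1}{3} \left(- \frac{1}{194}\right) = 3 - \frac{1}{582} = \frac{1745}{582} \approx 2.9983$)
$\frac{S - 1836}{-1797 + c{\left(56,-42 \right)}} = \frac{\frac{1745}{582} - 1836}{-1797 + \left(26 - -42\right)} = - \frac{1066807}{582 \left(-1797 + \left(26 + 42\right)\right)} = - \frac{1066807}{582 \left(-1797 + 68\right)} = - \frac{1066807}{582 \left(-1729\right)} = \left(- \frac{1066807}{582}\right) \left(- \frac{1}{1729}\right) = \frac{152401}{143754}$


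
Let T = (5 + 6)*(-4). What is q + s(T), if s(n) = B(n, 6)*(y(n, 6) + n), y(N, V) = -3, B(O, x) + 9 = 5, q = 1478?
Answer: 1666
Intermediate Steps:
B(O, x) = -4 (B(O, x) = -9 + 5 = -4)
T = -44 (T = 11*(-4) = -44)
s(n) = 12 - 4*n (s(n) = -4*(-3 + n) = 12 - 4*n)
q + s(T) = 1478 + (12 - 4*(-44)) = 1478 + (12 + 176) = 1478 + 188 = 1666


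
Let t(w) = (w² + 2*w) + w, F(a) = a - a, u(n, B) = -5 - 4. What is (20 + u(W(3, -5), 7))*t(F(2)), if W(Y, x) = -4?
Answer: 0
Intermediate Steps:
u(n, B) = -9
F(a) = 0
t(w) = w² + 3*w
(20 + u(W(3, -5), 7))*t(F(2)) = (20 - 9)*(0*(3 + 0)) = 11*(0*3) = 11*0 = 0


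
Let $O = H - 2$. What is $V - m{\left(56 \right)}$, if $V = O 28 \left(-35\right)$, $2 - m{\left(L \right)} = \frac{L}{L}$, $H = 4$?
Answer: $-1961$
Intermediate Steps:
$m{\left(L \right)} = 1$ ($m{\left(L \right)} = 2 - \frac{L}{L} = 2 - 1 = 1$)
$O = 2$ ($O = 4 - 2 = 2$)
$V = -1960$ ($V = 2 \cdot 28 \left(-35\right) = 56 \left(-35\right) = -1960$)
$V - m{\left(56 \right)} = -1960 - 1 = -1961$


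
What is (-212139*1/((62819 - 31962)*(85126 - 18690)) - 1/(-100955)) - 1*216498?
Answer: -44806281077674571773/206959330147660 ≈ -2.1650e+5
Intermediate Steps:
(-212139*1/((62819 - 31962)*(85126 - 18690)) - 1/(-100955)) - 1*216498 = (-212139/(30857*66436) - 1*(-1/100955)) - 216498 = (-212139/2050015652 + 1/100955) - 216498 = -19366477093/206959330147660 - 216498 = -44806281077674571773/206959330147660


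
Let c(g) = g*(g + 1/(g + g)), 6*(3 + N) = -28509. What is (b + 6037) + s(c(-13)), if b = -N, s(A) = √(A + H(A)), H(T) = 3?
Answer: 21583/2 + √690/2 ≈ 10805.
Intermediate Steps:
N = -9509/2 (N = -3 + (⅙)*(-28509) = -3 - 9503/2 = -9509/2 ≈ -4754.5)
c(g) = g*(g + 1/(2*g))
s(A) = √(3 + A) (s(A) = √(A + 3) = √(3 + A))
b = 9509/2 (b = -1*(-9509/2) = 9509/2 ≈ 4754.5)
(b + 6037) + s(c(-13)) = (9509/2 + 6037) + √(3 + (½ + (-13)²)) = 21583/2 + √(3 + (½ + 169)) = 21583/2 + √(3 + 339/2) = 21583/2 + √(345/2) = 21583/2 + √690/2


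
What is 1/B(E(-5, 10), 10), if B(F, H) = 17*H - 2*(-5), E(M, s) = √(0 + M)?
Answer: 1/180 ≈ 0.0055556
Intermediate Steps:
E(M, s) = √M
B(F, H) = 10 + 17*H (B(F, H) = 17*H + 10 = 10 + 17*H)
1/B(E(-5, 10), 10) = 1/(10 + 17*10) = 1/(10 + 170) = 1/180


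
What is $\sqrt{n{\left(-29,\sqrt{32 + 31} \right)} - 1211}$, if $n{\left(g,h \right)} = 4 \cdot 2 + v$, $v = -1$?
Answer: $2 i \sqrt{301} \approx 34.699 i$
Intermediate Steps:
$n{\left(g,h \right)} = 7$ ($n{\left(g,h \right)} = 4 \cdot 2 - 1 = 8 - 1 = 7$)
$\sqrt{n{\left(-29,\sqrt{32 + 31} \right)} - 1211} = \sqrt{7 - 1211} = \sqrt{-1204} = 2 i \sqrt{301}$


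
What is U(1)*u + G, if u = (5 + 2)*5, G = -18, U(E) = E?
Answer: 17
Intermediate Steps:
u = 35 (u = 7*5 = 35)
U(1)*u + G = 1*35 - 18 = 35 - 18 = 17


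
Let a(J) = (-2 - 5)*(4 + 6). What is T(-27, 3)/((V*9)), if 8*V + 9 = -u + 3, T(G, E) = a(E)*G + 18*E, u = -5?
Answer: -1728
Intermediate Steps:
a(J) = -70 (a(J) = -7*10 = -70)
T(G, E) = -70*G + 18*E
V = -1/8 (V = -9/8 + (-1*(-5) + 3)/8 = -9/8 + (5 + 3)/8 = -9/8 + (1/8)*8 = -9/8 + 1 = -1/8 ≈ -0.12500)
T(-27, 3)/((V*9)) = (-70*(-27) + 18*3)/((-1/8*9)) = (1890 + 54)/(-9/8) = 1944*(-8/9) = -1728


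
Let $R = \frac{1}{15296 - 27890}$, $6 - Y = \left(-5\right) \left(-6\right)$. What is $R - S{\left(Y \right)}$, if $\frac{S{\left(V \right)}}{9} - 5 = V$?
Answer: $\frac{2153573}{12594} \approx 171.0$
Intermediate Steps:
$Y = -24$ ($Y = 6 - \left(-5\right) \left(-6\right) = 6 - 30 = -24$)
$R = - \frac{1}{12594}$ ($R = \frac{1}{-12594} = - \frac{1}{12594} \approx -7.9403 \cdot 10^{-5}$)
$S{\left(V \right)} = 45 + 9 V$
$R - S{\left(Y \right)} = - \frac{1}{12594} - \left(45 + 9 \left(-24\right)\right) = - \frac{1}{12594} - \left(45 - 216\right) = - \frac{1}{12594} - -171 = - \frac{1}{12594} + 171 = \frac{2153573}{12594}$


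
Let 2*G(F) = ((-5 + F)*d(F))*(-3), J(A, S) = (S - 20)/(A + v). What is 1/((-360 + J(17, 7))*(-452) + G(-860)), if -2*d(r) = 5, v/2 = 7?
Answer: 124/19798559 ≈ 6.2631e-6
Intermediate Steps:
v = 14 (v = 2*7 = 14)
d(r) = -5/2 (d(r) = -1/2*5 = -5/2)
J(A, S) = (-20 + S)/(14 + A) (J(A, S) = (S - 20)/(A + 14) = (-20 + S)/(14 + A))
G(F) = -75/4 + 15*F/4 (G(F) = (((-5 + F)*(-5/2))*(-3))/2 = ((25/2 - 5*F/2)*(-3))/2 = (-75/2 + 15*F/2)/2 = -75/4 + 15*F/4)
1/((-360 + J(17, 7))*(-452) + G(-860)) = 1/((-360 + (-20 + 7)/(14 + 17))*(-452) + (-75/4 + (15/4)*(-860))) = 1/((-360 - 13/31)*(-452) + (-75/4 - 3225)) = 1/((-360 + (1/31)*(-13))*(-452) - 12975/4) = 1/((-360 - 13/31)*(-452) - 12975/4) = 1/(-11173/31*(-452) - 12975/4) = 1/(5050196/31 - 12975/4) = 1/(19798559/124) = 124/19798559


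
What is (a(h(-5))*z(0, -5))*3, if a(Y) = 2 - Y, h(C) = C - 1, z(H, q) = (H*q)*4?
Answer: 0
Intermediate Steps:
z(H, q) = 4*H*q
h(C) = -1 + C
(a(h(-5))*z(0, -5))*3 = ((2 - (-1 - 5))*(4*0*(-5)))*3 = ((2 - 1*(-6))*0)*3 = ((2 + 6)*0)*3 = (8*0)*3 = 0*3 = 0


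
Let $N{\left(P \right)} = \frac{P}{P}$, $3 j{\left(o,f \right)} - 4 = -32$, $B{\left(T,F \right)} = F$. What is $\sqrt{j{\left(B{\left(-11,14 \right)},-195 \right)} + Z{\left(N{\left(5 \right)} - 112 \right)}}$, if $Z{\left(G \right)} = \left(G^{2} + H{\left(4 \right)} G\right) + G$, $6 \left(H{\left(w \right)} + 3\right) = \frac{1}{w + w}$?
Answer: $\frac{\sqrt{1804515}}{12} \approx 111.94$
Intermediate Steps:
$j{\left(o,f \right)} = - \frac{28}{3}$ ($j{\left(o,f \right)} = \frac{4}{3} + \frac{1}{3} \left(-32\right) = \frac{4}{3} - \frac{32}{3} = - \frac{28}{3}$)
$N{\left(P \right)} = 1$
$H{\left(w \right)} = -3 + \frac{1}{12 w}$ ($H{\left(w \right)} = -3 + \frac{1}{6 \left(w + w\right)} = -3 + \frac{1}{6 \cdot 2 w} = -3 + \frac{\frac{1}{2} \frac{1}{w}}{6} = -3 + \frac{1}{12 w}$)
$Z{\left(G \right)} = G^{2} - \frac{95 G}{48}$ ($Z{\left(G \right)} = \left(G^{2} + \left(-3 + \frac{1}{12 \cdot 4}\right) G\right) + G = \left(G^{2} + \left(-3 + \frac{1}{12} \cdot \frac{1}{4}\right) G\right) + G = \left(G^{2} + \left(-3 + \frac{1}{48}\right) G\right) + G = \left(G^{2} - \frac{143 G}{48}\right) + G = G^{2} - \frac{95 G}{48}$)
$\sqrt{j{\left(B{\left(-11,14 \right)},-195 \right)} + Z{\left(N{\left(5 \right)} - 112 \right)}} = \sqrt{- \frac{28}{3} + \frac{\left(1 - 112\right) \left(-95 + 48 \left(1 - 112\right)\right)}{48}} = \sqrt{- \frac{28}{3} + \frac{1}{48} \left(-111\right) \left(-95 + 48 \left(-111\right)\right)} = \sqrt{- \frac{28}{3} + \frac{1}{48} \left(-111\right) \left(-95 - 5328\right)} = \sqrt{- \frac{28}{3} + \frac{1}{48} \left(-111\right) \left(-5423\right)} = \sqrt{- \frac{28}{3} + \frac{200651}{16}} = \sqrt{\frac{601505}{48}} = \frac{\sqrt{1804515}}{12}$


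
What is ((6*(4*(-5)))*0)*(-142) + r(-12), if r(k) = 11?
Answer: 11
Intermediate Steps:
((6*(4*(-5)))*0)*(-142) + r(-12) = ((6*(4*(-5)))*0)*(-142) + 11 = ((6*(-20))*0)*(-142) + 11 = -120*0*(-142) + 11 = 0*(-142) + 11 = 0 + 11 = 11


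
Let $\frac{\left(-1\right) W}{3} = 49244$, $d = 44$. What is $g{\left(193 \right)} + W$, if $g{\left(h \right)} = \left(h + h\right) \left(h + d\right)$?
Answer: $-56250$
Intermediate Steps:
$g{\left(h \right)} = 2 h \left(44 + h\right)$ ($g{\left(h \right)} = \left(h + h\right) \left(h + 44\right) = 2 h \left(44 + h\right)$)
$W = -147732$ ($W = \left(-3\right) 49244 = -147732$)
$g{\left(193 \right)} + W = 2 \cdot 193 \left(44 + 193\right) - 147732 = 2 \cdot 193 \cdot 237 - 147732 = 91482 - 147732 = -56250$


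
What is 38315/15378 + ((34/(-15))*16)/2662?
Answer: 23053823/9303690 ≈ 2.4779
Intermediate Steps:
38315/15378 + ((34/(-15))*16)/2662 = 38315*(1/15378) + ((34*(-1/15))*16)*(1/2662) = 38315/15378 - 34/15*16*(1/2662) = 38315/15378 - 544/15*1/2662 = 38315/15378 - 272/19965 = 23053823/9303690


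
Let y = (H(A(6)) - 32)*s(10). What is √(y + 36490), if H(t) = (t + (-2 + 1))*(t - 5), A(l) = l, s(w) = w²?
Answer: √33790 ≈ 183.82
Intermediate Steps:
H(t) = (-1 + t)*(-5 + t) (H(t) = (t - 1)*(-5 + t) = (-1 + t)*(-5 + t))
y = -2700 (y = ((5 + 6² - 6*6) - 32)*10² = ((5 + 36 - 36) - 32)*100 = (5 - 32)*100 = -27*100 = -2700)
√(y + 36490) = √(-2700 + 36490) = √33790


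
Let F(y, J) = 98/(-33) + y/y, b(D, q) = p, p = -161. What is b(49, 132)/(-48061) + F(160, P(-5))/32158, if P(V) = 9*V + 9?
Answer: 167731489/51003006054 ≈ 0.0032887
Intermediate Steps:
b(D, q) = -161
P(V) = 9 + 9*V
F(y, J) = -65/33 (F(y, J) = 98*(-1/33) + 1 = -98/33 + 1 = -65/33)
b(49, 132)/(-48061) + F(160, P(-5))/32158 = -161/(-48061) - 65/33/32158 = -161*(-1/48061) - 65/33*1/32158 = 161/48061 - 65/1061214 = 167731489/51003006054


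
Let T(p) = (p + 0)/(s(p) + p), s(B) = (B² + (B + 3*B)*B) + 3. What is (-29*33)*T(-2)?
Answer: 638/7 ≈ 91.143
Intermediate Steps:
s(B) = 3 + 5*B² (s(B) = (B² + (4*B)*B) + 3 = (B² + 4*B²) + 3 = 5*B² + 3 = 3 + 5*B²)
T(p) = p/(3 + p + 5*p²) (T(p) = (p + 0)/((3 + 5*p²) + p) = p/(3 + p + 5*p²))
(-29*33)*T(-2) = (-29*33)*(-2/(3 - 2 + 5*(-2)²)) = -(-1914)/(3 - 2 + 5*4) = -(-1914)/(3 - 2 + 20) = -(-1914)/21 = -957*(-2/21) = 638/7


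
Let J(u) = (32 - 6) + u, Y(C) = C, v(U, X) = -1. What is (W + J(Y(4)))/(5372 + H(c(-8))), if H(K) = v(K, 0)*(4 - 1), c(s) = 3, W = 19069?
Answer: 19099/5369 ≈ 3.5573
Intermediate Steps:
J(u) = 26 + u
H(K) = -3 (H(K) = -(4 - 1) = -1*3 = -3)
(W + J(Y(4)))/(5372 + H(c(-8))) = (19069 + (26 + 4))/(5372 - 3) = (19069 + 30)/5369 = 19099*(1/5369) = 19099/5369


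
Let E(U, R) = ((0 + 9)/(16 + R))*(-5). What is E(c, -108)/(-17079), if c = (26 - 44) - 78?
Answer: -15/523756 ≈ -2.8639e-5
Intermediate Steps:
c = -96 (c = -18 - 78 = -96)
E(U, R) = -45/(16 + R) (E(U, R) = (9/(16 + R))*(-5) = -45/(16 + R))
E(c, -108)/(-17079) = -45/(16 - 108)/(-17079) = -45/(-92)*(-1/17079) = -45*(-1/92)*(-1/17079) = (45/92)*(-1/17079) = -15/523756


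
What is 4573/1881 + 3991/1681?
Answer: 15194284/3161961 ≈ 4.8053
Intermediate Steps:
4573/1881 + 3991/1681 = 15194284/3161961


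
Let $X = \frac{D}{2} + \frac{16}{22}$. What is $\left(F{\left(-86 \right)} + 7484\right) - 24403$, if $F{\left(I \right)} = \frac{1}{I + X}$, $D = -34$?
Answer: $- \frac{19033886}{1125} \approx -16919.0$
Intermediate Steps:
$X = - \frac{179}{11}$ ($X = - \frac{34}{2} + \frac{16}{22} = \left(-34\right) \frac{1}{2} + 16 \cdot \frac{1}{22} = -17 + \frac{8}{11} = - \frac{179}{11} \approx -16.273$)
$F{\left(I \right)} = \frac{1}{- \frac{179}{11} + I}$ ($F{\left(I \right)} = \frac{1}{I - \frac{179}{11}} = \frac{1}{- \frac{179}{11} + I}$)
$\left(F{\left(-86 \right)} + 7484\right) - 24403 = \left(\frac{11}{-179 + 11 \left(-86\right)} + 7484\right) - 24403 = \left(\frac{11}{-179 - 946} + 7484\right) - 24403 = \left(\frac{11}{-1125} + 7484\right) - 24403 = \left(11 \left(- \frac{1}{1125}\right) + 7484\right) - 24403 = \left(- \frac{11}{1125} + 7484\right) - 24403 = \frac{8419489}{1125} - 24403 = - \frac{19033886}{1125}$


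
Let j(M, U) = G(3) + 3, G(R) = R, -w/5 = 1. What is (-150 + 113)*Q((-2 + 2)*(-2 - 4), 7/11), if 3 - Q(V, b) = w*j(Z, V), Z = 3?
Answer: -1221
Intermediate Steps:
w = -5 (w = -5*1 = -5)
j(M, U) = 6 (j(M, U) = 3 + 3 = 6)
Q(V, b) = 33 (Q(V, b) = 3 - (-5)*6 = 3 - 1*(-30) = 3 + 30 = 33)
(-150 + 113)*Q((-2 + 2)*(-2 - 4), 7/11) = (-150 + 113)*33 = -37*33 = -1221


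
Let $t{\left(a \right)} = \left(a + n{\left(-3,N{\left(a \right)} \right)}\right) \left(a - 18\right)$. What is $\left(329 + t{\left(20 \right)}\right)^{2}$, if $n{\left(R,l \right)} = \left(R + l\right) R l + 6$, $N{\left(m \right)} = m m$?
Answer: $907101951561$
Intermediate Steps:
$N{\left(m \right)} = m^{2}$
$n{\left(R,l \right)} = 6 + R l \left(R + l\right)$ ($n{\left(R,l \right)} = R \left(R + l\right) l + 6 = R l \left(R + l\right) + 6 = 6 + R l \left(R + l\right)$)
$t{\left(a \right)} = \left(-18 + a\right) \left(6 + a - 3 a^{4} + 9 a^{2}\right)$ ($t{\left(a \right)} = \left(a + \left(6 - 3 \left(a^{2}\right)^{2} + a^{2} \left(-3\right)^{2}\right)\right) \left(a - 18\right) = \left(a + \left(6 - 3 a^{4} + a^{2} \cdot 9\right)\right) \left(-18 + a\right) = \left(a + \left(6 - 3 a^{4} + 9 a^{2}\right)\right) \left(-18 + a\right) = \left(6 + a - 3 a^{4} + 9 a^{2}\right) \left(-18 + a\right) = \left(-18 + a\right) \left(6 + a - 3 a^{4} + 9 a^{2}\right)$)
$\left(329 + t{\left(20 \right)}\right)^{2} = \left(329 - \left(348 - 8640000 - 72000 + 64400 + 9600000\right)\right)^{2} = \left(329 - 952748\right)^{2} = \left(-952419\right)^{2} = 907101951561$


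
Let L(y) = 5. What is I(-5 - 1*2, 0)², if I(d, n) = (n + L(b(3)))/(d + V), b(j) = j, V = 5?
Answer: 25/4 ≈ 6.2500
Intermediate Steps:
I(d, n) = (5 + n)/(5 + d) (I(d, n) = (n + 5)/(d + 5) = (5 + n)/(5 + d))
I(-5 - 1*2, 0)² = ((5 + 0)/(5 + (-5 - 1*2)))² = (5/(5 + (-5 - 2)))² = (5/(5 - 7))² = (5/(-2))² = (-½*5)² = (-5/2)² = 25/4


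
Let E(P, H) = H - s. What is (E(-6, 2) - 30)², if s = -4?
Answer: 576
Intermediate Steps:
E(P, H) = 4 + H (E(P, H) = H - 1*(-4) = H + 4 = 4 + H)
(E(-6, 2) - 30)² = ((4 + 2) - 30)² = (6 - 30)² = (-24)² = 576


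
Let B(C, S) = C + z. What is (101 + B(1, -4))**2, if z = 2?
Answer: 10816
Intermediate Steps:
B(C, S) = 2 + C (B(C, S) = C + 2 = 2 + C)
(101 + B(1, -4))**2 = (101 + (2 + 1))**2 = (101 + 3)**2 = 104**2 = 10816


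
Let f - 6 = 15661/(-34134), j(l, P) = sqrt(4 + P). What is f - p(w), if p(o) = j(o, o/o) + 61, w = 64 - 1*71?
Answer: -1893031/34134 - sqrt(5) ≈ -57.695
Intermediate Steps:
w = -7 (w = 64 - 71 = -7)
p(o) = 61 + sqrt(5) (p(o) = sqrt(4 + o/o) + 61 = sqrt(4 + 1) + 61 = sqrt(5) + 61 = 61 + sqrt(5))
f = 189143/34134 (f = 6 + 15661/(-34134) = 6 + 15661*(-1/34134) = 6 - 15661/34134 = 189143/34134 ≈ 5.5412)
f - p(w) = 189143/34134 - (61 + sqrt(5)) = 189143/34134 + (-61 - sqrt(5)) = -1893031/34134 - sqrt(5)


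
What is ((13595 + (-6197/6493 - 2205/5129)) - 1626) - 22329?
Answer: -345061006398/33302597 ≈ -10361.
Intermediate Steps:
((13595 + (-6197/6493 - 2205/5129)) - 1626) - 22329 = ((13595 - 46101478/33302597) - 1626) - 22329 = (452702704737/33302597 - 1626) - 22329 = 398552682015/33302597 - 22329 = -345061006398/33302597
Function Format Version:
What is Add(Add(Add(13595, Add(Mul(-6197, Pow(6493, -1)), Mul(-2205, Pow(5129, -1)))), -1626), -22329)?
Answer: Rational(-345061006398, 33302597) ≈ -10361.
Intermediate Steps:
Add(Add(Add(13595, Add(Mul(-6197, Pow(6493, -1)), Mul(-2205, Pow(5129, -1)))), -1626), -22329) = Add(Add(Add(13595, Add(Mul(-6197, Rational(1, 6493)), Mul(-2205, Rational(1, 5129)))), -1626), -22329) = Add(Add(Add(13595, Add(Rational(-6197, 6493), Rational(-2205, 5129))), -1626), -22329) = Add(Add(Add(13595, Rational(-46101478, 33302597)), -1626), -22329) = Add(Add(Rational(452702704737, 33302597), -1626), -22329) = Add(Rational(398552682015, 33302597), -22329) = Rational(-345061006398, 33302597)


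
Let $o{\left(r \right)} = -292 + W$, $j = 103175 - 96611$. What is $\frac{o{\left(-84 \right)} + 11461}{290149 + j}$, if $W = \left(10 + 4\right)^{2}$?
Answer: $\frac{11365}{296713} \approx 0.038303$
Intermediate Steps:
$j = 6564$
$W = 196$ ($W = 14^{2} = 196$)
$o{\left(r \right)} = -96$ ($o{\left(r \right)} = -292 + 196 = -96$)
$\frac{o{\left(-84 \right)} + 11461}{290149 + j} = \frac{-96 + 11461}{290149 + 6564} = \frac{11365}{296713}$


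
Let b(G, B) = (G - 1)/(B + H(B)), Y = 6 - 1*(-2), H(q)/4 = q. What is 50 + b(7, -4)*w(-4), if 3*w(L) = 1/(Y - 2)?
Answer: 2999/60 ≈ 49.983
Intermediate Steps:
H(q) = 4*q
Y = 8 (Y = 6 + 2 = 8)
b(G, B) = (-1 + G)/(5*B) (b(G, B) = (G - 1)/(B + 4*B) = (-1 + G)/((5*B)) = (-1 + G)*(1/(5*B)) = (-1 + G)/(5*B))
w(L) = 1/18 (w(L) = 1/(3*(8 - 2)) = (⅓)/6 = (⅓)*(⅙) = 1/18)
50 + b(7, -4)*w(-4) = 50 + ((⅕)*(-1 + 7)/(-4))*(1/18) = 50 + ((⅕)*(-¼)*6)*(1/18) = 50 - 3/10*1/18 = 50 - 1/60 = 2999/60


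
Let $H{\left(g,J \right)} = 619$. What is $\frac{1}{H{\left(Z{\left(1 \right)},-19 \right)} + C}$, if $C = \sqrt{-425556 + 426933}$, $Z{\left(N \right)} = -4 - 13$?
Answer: $\frac{619}{381784} - \frac{9 \sqrt{17}}{381784} \approx 0.0015241$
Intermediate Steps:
$Z{\left(N \right)} = -17$
$C = 9 \sqrt{17}$ ($C = \sqrt{1377} = 9 \sqrt{17} \approx 37.108$)
$\frac{1}{H{\left(Z{\left(1 \right)},-19 \right)} + C} = \frac{1}{619 + 9 \sqrt{17}}$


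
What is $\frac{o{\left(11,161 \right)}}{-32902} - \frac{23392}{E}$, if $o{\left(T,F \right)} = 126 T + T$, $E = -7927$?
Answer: $\frac{758569565}{260814154} \approx 2.9085$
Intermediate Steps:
$o{\left(T,F \right)} = 127 T$
$\frac{o{\left(11,161 \right)}}{-32902} - \frac{23392}{E} = \frac{127 \cdot 11}{-32902} - \frac{23392}{-7927} = 1397 \left(- \frac{1}{32902}\right) - - \frac{23392}{7927} = - \frac{1397}{32902} + \frac{23392}{7927} = \frac{758569565}{260814154}$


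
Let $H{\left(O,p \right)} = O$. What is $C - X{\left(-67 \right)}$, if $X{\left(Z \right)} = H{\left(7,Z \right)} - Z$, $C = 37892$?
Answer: $37818$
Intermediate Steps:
$X{\left(Z \right)} = 7 - Z$
$C - X{\left(-67 \right)} = 37892 - \left(7 - -67\right) = 37892 - \left(7 + 67\right) = 37892 - 74 = 37818$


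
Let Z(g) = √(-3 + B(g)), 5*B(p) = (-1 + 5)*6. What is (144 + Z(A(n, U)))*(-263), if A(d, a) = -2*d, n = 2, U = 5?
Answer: -37872 - 789*√5/5 ≈ -38225.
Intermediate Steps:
B(p) = 24/5 (B(p) = ((-1 + 5)*6)/5 = (4*6)/5 = (⅕)*24 = 24/5)
Z(g) = 3*√5/5 (Z(g) = √(-3 + 24/5) = √(9/5) = 3*√5/5)
(144 + Z(A(n, U)))*(-263) = (144 + 3*√5/5)*(-263) = -37872 - 789*√5/5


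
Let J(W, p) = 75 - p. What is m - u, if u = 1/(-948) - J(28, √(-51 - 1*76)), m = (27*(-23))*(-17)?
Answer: 10079137/948 - I*√127 ≈ 10632.0 - 11.269*I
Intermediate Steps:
m = 10557 (m = -621*(-17) = 10557)
u = -71101/948 + I*√127 (u = 1/(-948) - (75 - √(-51 - 1*76)) = -1/948 - (75 - √(-51 - 76)) = -1/948 - (75 - √(-127)) = -1/948 - (75 - I*√127) = -1/948 + (-75 + I*√127) = -71101/948 + I*√127 ≈ -75.001 + 11.269*I)
m - u = 10557 - (-71101/948 + I*√127) = 10557 + (71101/948 - I*√127) = 10079137/948 - I*√127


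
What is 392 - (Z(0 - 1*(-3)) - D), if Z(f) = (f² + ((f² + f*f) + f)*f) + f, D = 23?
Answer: 340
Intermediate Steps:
Z(f) = f + f² + f*(f + 2*f²) (Z(f) = (f² + ((f² + f²) + f)*f) + f = (f² + (2*f² + f)*f) + f = (f² + (f + 2*f²)*f) + f = (f² + f*(f + 2*f²)) + f = f + f² + f*(f + 2*f²))
392 - (Z(0 - 1*(-3)) - D) = 392 - ((0 - 1*(-3))*(1 + 2*(0 - 1*(-3)) + 2*(0 - 1*(-3))²) - 1*23) = 392 - ((0 + 3)*(1 + 2*(0 + 3) + 2*(0 + 3)²) - 23) = 392 - (3*(1 + 2*3 + 2*3²) - 23) = 392 - (3*(1 + 6 + 2*9) - 23) = 392 - (3*(1 + 6 + 18) - 23) = 392 - (3*25 - 23) = 392 - (75 - 23) = 392 - 1*52 = 392 - 52 = 340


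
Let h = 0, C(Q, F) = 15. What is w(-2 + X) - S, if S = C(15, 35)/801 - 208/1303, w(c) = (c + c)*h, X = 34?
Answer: 49021/347901 ≈ 0.14090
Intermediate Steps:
w(c) = 0 (w(c) = (c + c)*0 = (2*c)*0 = 0)
S = -49021/347901 (S = 15/801 - 208/1303 = 15*(1/801) - 208*1/1303 = 5/267 - 208/1303 = -49021/347901 ≈ -0.14090)
w(-2 + X) - S = 0 - 1*(-49021/347901) = 0 + 49021/347901 = 49021/347901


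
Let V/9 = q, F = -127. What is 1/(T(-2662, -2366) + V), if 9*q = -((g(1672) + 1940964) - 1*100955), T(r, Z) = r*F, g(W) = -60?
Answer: -1/1501875 ≈ -6.6583e-7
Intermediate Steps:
T(r, Z) = -127*r (T(r, Z) = r*(-127) = -127*r)
q = -1839949/9 (q = (-((-60 + 1940964) - 1*100955))/9 = (-(1940904 - 100955))/9 = (-1*1839949)/9 = (⅑)*(-1839949) = -1839949/9 ≈ -2.0444e+5)
V = -1839949 (V = 9*(-1839949/9) = -1839949)
1/(T(-2662, -2366) + V) = 1/(-127*(-2662) - 1839949) = 1/(338074 - 1839949) = 1/(-1501875) = -1/1501875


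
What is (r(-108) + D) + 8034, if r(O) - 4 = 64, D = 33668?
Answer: 41770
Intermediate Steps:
r(O) = 68 (r(O) = 4 + 64 = 68)
(r(-108) + D) + 8034 = (68 + 33668) + 8034 = 33736 + 8034 = 41770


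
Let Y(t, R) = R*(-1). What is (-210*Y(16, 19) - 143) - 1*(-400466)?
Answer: 404313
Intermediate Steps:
Y(t, R) = -R
(-210*Y(16, 19) - 143) - 1*(-400466) = (-(-210)*19 - 143) - 1*(-400466) = (-210*(-19) - 143) + 400466 = (3990 - 143) + 400466 = 3847 + 400466 = 404313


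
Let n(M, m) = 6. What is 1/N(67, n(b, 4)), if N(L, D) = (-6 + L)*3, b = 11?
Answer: 1/183 ≈ 0.0054645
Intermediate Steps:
N(L, D) = -18 + 3*L
1/N(67, n(b, 4)) = 1/(-18 + 3*67) = 1/(-18 + 201) = 1/183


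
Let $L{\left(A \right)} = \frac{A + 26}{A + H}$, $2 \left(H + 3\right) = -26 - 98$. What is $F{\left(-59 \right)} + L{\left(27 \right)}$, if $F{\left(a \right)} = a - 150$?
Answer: $- \frac{7995}{38} \approx -210.39$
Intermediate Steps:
$H = -65$ ($H = -3 + \frac{-26 - 98}{2} = -3 + \frac{1}{2} \left(-124\right) = -3 - 62 = -65$)
$F{\left(a \right)} = -150 + a$
$L{\left(A \right)} = \frac{26 + A}{-65 + A}$ ($L{\left(A \right)} = \frac{A + 26}{A - 65} = \frac{26 + A}{-65 + A}$)
$F{\left(-59 \right)} + L{\left(27 \right)} = \left(-150 - 59\right) + \frac{26 + 27}{-65 + 27} = -209 + \frac{1}{-38} \cdot 53 = -209 - \frac{53}{38} = - \frac{7995}{38}$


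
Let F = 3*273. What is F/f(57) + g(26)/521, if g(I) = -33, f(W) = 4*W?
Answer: 139725/39596 ≈ 3.5288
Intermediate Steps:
F = 819
F/f(57) + g(26)/521 = 819/((4*57)) - 33/521 = 819/228 - 33*1/521 = 819*(1/228) - 33/521 = 273/76 - 33/521 = 139725/39596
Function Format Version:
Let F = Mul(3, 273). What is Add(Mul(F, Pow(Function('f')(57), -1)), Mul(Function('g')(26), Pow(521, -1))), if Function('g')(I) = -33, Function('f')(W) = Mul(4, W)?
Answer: Rational(139725, 39596) ≈ 3.5288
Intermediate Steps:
F = 819
Add(Mul(F, Pow(Function('f')(57), -1)), Mul(Function('g')(26), Pow(521, -1))) = Add(Mul(819, Pow(Mul(4, 57), -1)), Mul(-33, Pow(521, -1))) = Add(Mul(819, Pow(228, -1)), Mul(-33, Rational(1, 521))) = Add(Mul(819, Rational(1, 228)), Rational(-33, 521)) = Add(Rational(273, 76), Rational(-33, 521)) = Rational(139725, 39596)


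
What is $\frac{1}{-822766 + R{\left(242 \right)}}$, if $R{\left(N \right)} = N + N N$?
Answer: $- \frac{1}{763960} \approx -1.309 \cdot 10^{-6}$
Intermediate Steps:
$R{\left(N \right)} = N + N^{2}$
$\frac{1}{-822766 + R{\left(242 \right)}} = \frac{1}{-822766 + 242 \left(1 + 242\right)} = \frac{1}{-822766 + 242 \cdot 243} = \frac{1}{-822766 + 58806} = \frac{1}{-763960} = - \frac{1}{763960}$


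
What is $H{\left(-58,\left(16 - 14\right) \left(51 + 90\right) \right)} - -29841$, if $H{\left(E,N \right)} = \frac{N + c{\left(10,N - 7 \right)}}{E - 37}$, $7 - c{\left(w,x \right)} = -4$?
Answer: $\frac{2834602}{95} \approx 29838.0$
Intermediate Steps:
$c{\left(w,x \right)} = 11$ ($c{\left(w,x \right)} = 7 - -4 = 7 + 4 = 11$)
$H{\left(E,N \right)} = \frac{11 + N}{-37 + E}$ ($H{\left(E,N \right)} = \frac{N + 11}{E - 37} = \frac{11 + N}{-37 + E}$)
$H{\left(-58,\left(16 - 14\right) \left(51 + 90\right) \right)} - -29841 = \frac{11 + \left(16 - 14\right) \left(51 + 90\right)}{-37 - 58} - -29841 = \frac{11 + 2 \cdot 141}{-95} + 29841 = - \frac{11 + 282}{95} + 29841 = \left(- \frac{1}{95}\right) 293 + 29841 = - \frac{293}{95} + 29841 = \frac{2834602}{95}$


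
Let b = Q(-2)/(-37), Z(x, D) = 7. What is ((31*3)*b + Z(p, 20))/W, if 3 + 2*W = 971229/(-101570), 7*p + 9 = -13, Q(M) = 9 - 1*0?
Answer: 16773560/6744249 ≈ 2.4871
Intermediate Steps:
Q(M) = 9 (Q(M) = 9 + 0 = 9)
p = -22/7 (p = -9/7 + (⅐)*(-13) = -9/7 - 13/7 = -22/7 ≈ -3.1429)
b = -9/37 (b = 9/(-37) = 9*(-1/37) = -9/37 ≈ -0.24324)
W = -182277/29020 (W = -3/2 + (971229/(-101570))/2 = -3/2 + (971229*(-1/101570))/2 = -3/2 + (½)*(-138747/14510) = -3/2 - 138747/29020 = -182277/29020 ≈ -6.2811)
((31*3)*b + Z(p, 20))/W = ((31*3)*(-9/37) + 7)/(-182277/29020) = (93*(-9/37) + 7)*(-29020/182277) = (-837/37 + 7)*(-29020/182277) = -578/37*(-29020/182277) = 16773560/6744249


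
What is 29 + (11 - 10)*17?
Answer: 46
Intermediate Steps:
29 + (11 - 10)*17 = 29 + 1*17 = 29 + 17 = 46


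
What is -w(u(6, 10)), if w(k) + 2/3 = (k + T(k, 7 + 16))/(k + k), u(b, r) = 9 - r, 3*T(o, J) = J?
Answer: 4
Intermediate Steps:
T(o, J) = J/3
w(k) = -2/3 + (23/3 + k)/(2*k) (w(k) = -2/3 + (k + (7 + 16)/3)/(k + k) = -2/3 + (k + (1/3)*23)/((2*k)) = -2/3 + (k + 23/3)*(1/(2*k)) = -2/3 + (23/3 + k)*(1/(2*k)) = -2/3 + (23/3 + k)/(2*k))
-w(u(6, 10)) = -(23 - (9 - 1*10))/(6*(9 - 1*10)) = -(23 - (9 - 10))/(6*(9 - 10)) = -(23 - 1*(-1))/(6*(-1)) = -(-1)*(23 + 1)/6 = -(-1)*24/6 = -1*(-4) = 4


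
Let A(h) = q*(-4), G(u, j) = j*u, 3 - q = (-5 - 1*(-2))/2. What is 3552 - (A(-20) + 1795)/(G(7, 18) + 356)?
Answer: 1710287/482 ≈ 3548.3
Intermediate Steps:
q = 9/2 (q = 3 - (-5 - 1*(-2))/2 = 3 - (-5 + 2)/2 = 3 - (-3)/2 = 3 - 1*(-3/2) = 3 + 3/2 = 9/2 ≈ 4.5000)
A(h) = -18 (A(h) = (9/2)*(-4) = -18)
3552 - (A(-20) + 1795)/(G(7, 18) + 356) = 3552 - (-18 + 1795)/(18*7 + 356) = 3552 - 1777/(126 + 356) = 3552 - 1777/482 = 1710287/482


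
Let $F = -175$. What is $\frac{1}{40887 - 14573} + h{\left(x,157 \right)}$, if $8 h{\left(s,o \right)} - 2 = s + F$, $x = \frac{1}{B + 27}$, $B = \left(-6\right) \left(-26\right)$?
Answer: $- \frac{208261787}{9630924} \approx -21.624$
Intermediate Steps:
$B = 156$
$x = \frac{1}{183}$ ($x = \frac{1}{156 + 27} = \frac{1}{183} \approx 0.0054645$)
$h{\left(s,o \right)} = - \frac{173}{8} + \frac{s}{8}$ ($h{\left(s,o \right)} = \frac{1}{4} + \frac{s - 175}{8} = \frac{1}{4} + \frac{-175 + s}{8} = \frac{1}{4} + \left(- \frac{175}{8} + \frac{s}{8}\right) = - \frac{173}{8} + \frac{s}{8}$)
$\frac{1}{40887 - 14573} + h{\left(x,157 \right)} = \frac{1}{40887 - 14573} + \left(- \frac{173}{8} + \frac{1}{8} \cdot \frac{1}{183}\right) = \frac{1}{26314} + \left(- \frac{173}{8} + \frac{1}{1464}\right) = \frac{1}{26314} - \frac{15829}{732} = - \frac{208261787}{9630924}$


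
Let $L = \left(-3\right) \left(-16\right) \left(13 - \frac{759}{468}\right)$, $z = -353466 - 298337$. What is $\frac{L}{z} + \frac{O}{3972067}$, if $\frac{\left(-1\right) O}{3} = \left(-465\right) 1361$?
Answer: $\frac{16059427242505}{33657067428413} \approx 0.47715$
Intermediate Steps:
$O = 1898595$ ($O = - 3 \left(\left(-465\right) 1361\right) = \left(-3\right) \left(-632865\right) = 1898595$)
$z = -651803$
$L = \frac{7100}{13}$ ($L = 48 \left(13 - \frac{253}{156}\right) = 48 \cdot \frac{1775}{156} = \frac{7100}{13} \approx 546.15$)
$\frac{L}{z} + \frac{O}{3972067} = \frac{7100}{13 \left(-651803\right)} + \frac{1898595}{3972067} = \frac{7100}{13} \left(- \frac{1}{651803}\right) + 1898595 \cdot \frac{1}{3972067} = - \frac{7100}{8473439} + \frac{1898595}{3972067} = \frac{16059427242505}{33657067428413}$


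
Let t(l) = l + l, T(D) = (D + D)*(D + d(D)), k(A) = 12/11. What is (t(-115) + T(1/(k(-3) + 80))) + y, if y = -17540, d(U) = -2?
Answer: -7069494143/397832 ≈ -17770.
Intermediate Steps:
k(A) = 12/11 (k(A) = 12*(1/11) = 12/11)
T(D) = 2*D*(-2 + D) (T(D) = (D + D)*(D - 2) = (2*D)*(-2 + D) = 2*D*(-2 + D))
t(l) = 2*l
(t(-115) + T(1/(k(-3) + 80))) + y = (2*(-115) + 2*(-2 + 1/(12/11 + 80))/(12/11 + 80)) - 17540 = (-230 + 2*(-2 + 1/(892/11))/(892/11)) - 17540 = (-230 + 2*(11/892)*(-2 + 11/892)) - 17540 = (-230 + 2*(11/892)*(-1773/892)) - 17540 = (-230 - 19503/397832) - 17540 = -91520863/397832 - 17540 = -7069494143/397832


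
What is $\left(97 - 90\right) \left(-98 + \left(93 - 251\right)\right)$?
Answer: $-1792$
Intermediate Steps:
$\left(97 - 90\right) \left(-98 + \left(93 - 251\right)\right) = 7 \left(-98 - 158\right) = 7 \left(-256\right) = -1792$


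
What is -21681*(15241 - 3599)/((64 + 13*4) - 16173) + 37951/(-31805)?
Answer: 8027297095403/510692885 ≈ 15718.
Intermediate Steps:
-21681*(15241 - 3599)/((64 + 13*4) - 16173) + 37951/(-31805) = -21681*11642/((64 + 52) - 16173) + 37951*(-1/31805) = -21681*11642/(116 - 16173) - 37951/31805 = -21681/((-16057*1/11642)) - 37951/31805 = -21681/(-16057/11642) - 37951/31805 = -21681*(-11642/16057) - 37951/31805 = 252410202/16057 - 37951/31805 = 8027297095403/510692885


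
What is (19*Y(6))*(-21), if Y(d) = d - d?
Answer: 0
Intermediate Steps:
Y(d) = 0
(19*Y(6))*(-21) = (19*0)*(-21) = 0*(-21) = 0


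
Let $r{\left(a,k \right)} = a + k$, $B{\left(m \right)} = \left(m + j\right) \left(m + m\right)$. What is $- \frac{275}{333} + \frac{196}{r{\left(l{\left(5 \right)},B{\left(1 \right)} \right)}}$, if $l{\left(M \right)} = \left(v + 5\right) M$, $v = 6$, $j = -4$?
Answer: $\frac{1057}{333} \approx 3.1742$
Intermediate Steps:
$l{\left(M \right)} = 11 M$ ($l{\left(M \right)} = \left(6 + 5\right) M = 11 M$)
$B{\left(m \right)} = 2 m \left(-4 + m\right)$ ($B{\left(m \right)} = \left(m - 4\right) \left(m + m\right) = \left(-4 + m\right) 2 m = 2 m \left(-4 + m\right)$)
$- \frac{275}{333} + \frac{196}{r{\left(l{\left(5 \right)},B{\left(1 \right)} \right)}} = - \frac{275}{333} + \frac{196}{11 \cdot 5 + 2 \cdot 1 \left(-4 + 1\right)} = \left(-275\right) \frac{1}{333} + \frac{196}{55 + 2 \cdot 1 \left(-3\right)} = - \frac{275}{333} + \frac{196}{55 - 6} = - \frac{275}{333} + \frac{196}{49} = - \frac{275}{333} + 196 \cdot \frac{1}{49} = - \frac{275}{333} + 4 = \frac{1057}{333}$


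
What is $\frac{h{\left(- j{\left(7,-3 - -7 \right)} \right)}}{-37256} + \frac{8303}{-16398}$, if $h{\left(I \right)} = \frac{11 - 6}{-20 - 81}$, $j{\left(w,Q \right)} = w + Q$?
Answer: $- \frac{15621455689}{30851656344} \approx -0.50634$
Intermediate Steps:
$j{\left(w,Q \right)} = Q + w$
$h{\left(I \right)} = - \frac{5}{101}$ ($h{\left(I \right)} = \frac{5}{-101} = 5 \left(- \frac{1}{101}\right) = - \frac{5}{101}$)
$\frac{h{\left(- j{\left(7,-3 - -7 \right)} \right)}}{-37256} + \frac{8303}{-16398} = - \frac{5}{101 \left(-37256\right)} + \frac{8303}{-16398} = \left(- \frac{5}{101}\right) \left(- \frac{1}{37256}\right) + 8303 \left(- \frac{1}{16398}\right) = \frac{5}{3762856} - \frac{8303}{16398} = - \frac{15621455689}{30851656344}$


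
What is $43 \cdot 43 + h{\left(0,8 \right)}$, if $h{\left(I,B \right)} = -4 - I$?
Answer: $1845$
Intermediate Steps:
$43 \cdot 43 + h{\left(0,8 \right)} = 43 \cdot 43 - 4 = 1849 + \left(-4 + 0\right) = 1849 - 4 = 1845$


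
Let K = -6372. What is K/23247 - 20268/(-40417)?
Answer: 7912336/34799037 ≈ 0.22737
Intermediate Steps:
K/23247 - 20268/(-40417) = -6372/23247 - 20268/(-40417) = -6372*1/23247 - 20268*(-1/40417) = -236/861 + 20268/40417 = 7912336/34799037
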